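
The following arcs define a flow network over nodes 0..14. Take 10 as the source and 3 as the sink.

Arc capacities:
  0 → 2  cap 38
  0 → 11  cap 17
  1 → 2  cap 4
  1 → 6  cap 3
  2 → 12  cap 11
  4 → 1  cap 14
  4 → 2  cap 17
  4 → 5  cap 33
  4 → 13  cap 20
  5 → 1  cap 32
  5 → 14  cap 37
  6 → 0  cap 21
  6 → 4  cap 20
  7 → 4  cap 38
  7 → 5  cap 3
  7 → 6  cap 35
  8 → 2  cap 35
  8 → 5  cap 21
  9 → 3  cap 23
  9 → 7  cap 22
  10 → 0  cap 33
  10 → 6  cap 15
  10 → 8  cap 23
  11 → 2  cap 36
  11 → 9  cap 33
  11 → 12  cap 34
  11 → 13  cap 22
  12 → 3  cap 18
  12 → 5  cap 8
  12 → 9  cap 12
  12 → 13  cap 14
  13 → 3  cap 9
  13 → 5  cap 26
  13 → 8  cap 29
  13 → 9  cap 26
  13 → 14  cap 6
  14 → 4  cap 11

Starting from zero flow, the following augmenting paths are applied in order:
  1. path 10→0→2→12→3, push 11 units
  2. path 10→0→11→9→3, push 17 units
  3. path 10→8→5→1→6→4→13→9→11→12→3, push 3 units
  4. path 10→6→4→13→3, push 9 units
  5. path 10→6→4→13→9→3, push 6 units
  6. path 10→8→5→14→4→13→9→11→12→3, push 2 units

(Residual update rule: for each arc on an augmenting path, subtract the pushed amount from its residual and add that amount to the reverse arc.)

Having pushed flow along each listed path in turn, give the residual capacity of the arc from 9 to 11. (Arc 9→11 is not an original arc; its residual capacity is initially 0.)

Residual capacity of (9,11): 12

after path 1 (10→0→2→12→3, push 11): res(9,11)=0
after path 2 (10→0→11→9→3, push 17): res(9,11)=17
after path 3 (10→8→5→1→6→4→13→9→11→12→3, push 3): res(9,11)=14
after path 4 (10→6→4→13→3, push 9): res(9,11)=14
after path 5 (10→6→4→13→9→3, push 6): res(9,11)=14
after path 6 (10→8→5→14→4→13→9→11→12→3, push 2): res(9,11)=12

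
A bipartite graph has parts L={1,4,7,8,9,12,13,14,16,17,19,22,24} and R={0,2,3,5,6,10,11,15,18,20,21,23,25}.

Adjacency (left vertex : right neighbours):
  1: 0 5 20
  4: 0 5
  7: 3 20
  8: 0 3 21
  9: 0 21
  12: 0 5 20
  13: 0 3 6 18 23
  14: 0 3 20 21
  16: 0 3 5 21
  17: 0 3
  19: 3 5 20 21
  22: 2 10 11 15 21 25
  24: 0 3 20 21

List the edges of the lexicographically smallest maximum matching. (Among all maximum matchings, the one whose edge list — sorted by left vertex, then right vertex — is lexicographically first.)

Lex-smallest maximum matching: {(1,0), (4,5), (7,3), (8,21), (12,20), (13,6), (22,2)}

|M| = 7 (so the lex-smallest maximum matching has 7 edges)
process left vertices in ascending order; for each, take the smallest-labelled available neighbour that still permits 7 edges overall, or leave it unmatched if none does
lex-smallest matching: {1-0, 4-5, 7-3, 8-21, 12-20, 13-6, 22-2}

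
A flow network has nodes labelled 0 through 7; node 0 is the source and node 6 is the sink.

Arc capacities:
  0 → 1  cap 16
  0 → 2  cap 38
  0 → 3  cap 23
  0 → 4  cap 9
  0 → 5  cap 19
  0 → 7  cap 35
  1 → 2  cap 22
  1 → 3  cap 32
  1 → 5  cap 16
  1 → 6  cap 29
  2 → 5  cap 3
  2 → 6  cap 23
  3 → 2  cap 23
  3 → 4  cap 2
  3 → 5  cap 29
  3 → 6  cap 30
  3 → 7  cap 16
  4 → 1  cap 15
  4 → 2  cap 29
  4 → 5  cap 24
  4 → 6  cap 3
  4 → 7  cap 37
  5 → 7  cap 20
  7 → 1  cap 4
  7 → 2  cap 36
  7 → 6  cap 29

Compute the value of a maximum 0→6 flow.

augment #1: 0→1→6 bottleneck 16, total now 16
augment #2: 0→2→6 bottleneck 23, total now 39
augment #3: 0→3→6 bottleneck 23, total now 62
augment #4: 0→4→6 bottleneck 3, total now 65
augment #5: 0→7→6 bottleneck 29, total now 94
augment #6: 0→4→1→6 bottleneck 6, total now 100
augment #7: 0→7→1→6 bottleneck 4, total now 104

Maximum flow value: 104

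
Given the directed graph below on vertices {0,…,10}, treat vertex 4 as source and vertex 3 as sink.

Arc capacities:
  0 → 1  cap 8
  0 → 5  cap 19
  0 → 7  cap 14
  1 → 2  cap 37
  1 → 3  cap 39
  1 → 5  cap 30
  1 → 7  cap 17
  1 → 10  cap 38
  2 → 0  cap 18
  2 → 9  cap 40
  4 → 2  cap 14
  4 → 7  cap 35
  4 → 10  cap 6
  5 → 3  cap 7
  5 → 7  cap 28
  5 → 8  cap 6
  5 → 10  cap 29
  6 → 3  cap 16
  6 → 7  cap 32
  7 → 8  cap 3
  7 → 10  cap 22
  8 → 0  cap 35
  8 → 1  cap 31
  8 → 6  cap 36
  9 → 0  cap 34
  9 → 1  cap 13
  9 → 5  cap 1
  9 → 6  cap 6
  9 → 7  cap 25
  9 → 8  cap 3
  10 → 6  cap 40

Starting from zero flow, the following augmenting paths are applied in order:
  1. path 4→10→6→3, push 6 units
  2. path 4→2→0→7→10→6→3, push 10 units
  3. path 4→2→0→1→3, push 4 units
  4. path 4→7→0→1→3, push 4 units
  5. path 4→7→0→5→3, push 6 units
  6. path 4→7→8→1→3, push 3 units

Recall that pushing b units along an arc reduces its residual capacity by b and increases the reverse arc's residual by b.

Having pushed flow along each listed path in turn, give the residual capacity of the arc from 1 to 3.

after path 1 (4→10→6→3, push 6): res(1,3)=39
after path 2 (4→2→0→7→10→6→3, push 10): res(1,3)=39
after path 3 (4→2→0→1→3, push 4): res(1,3)=35
after path 4 (4→7→0→1→3, push 4): res(1,3)=31
after path 5 (4→7→0→5→3, push 6): res(1,3)=31
after path 6 (4→7→8→1→3, push 3): res(1,3)=28

Residual capacity of (1,3): 28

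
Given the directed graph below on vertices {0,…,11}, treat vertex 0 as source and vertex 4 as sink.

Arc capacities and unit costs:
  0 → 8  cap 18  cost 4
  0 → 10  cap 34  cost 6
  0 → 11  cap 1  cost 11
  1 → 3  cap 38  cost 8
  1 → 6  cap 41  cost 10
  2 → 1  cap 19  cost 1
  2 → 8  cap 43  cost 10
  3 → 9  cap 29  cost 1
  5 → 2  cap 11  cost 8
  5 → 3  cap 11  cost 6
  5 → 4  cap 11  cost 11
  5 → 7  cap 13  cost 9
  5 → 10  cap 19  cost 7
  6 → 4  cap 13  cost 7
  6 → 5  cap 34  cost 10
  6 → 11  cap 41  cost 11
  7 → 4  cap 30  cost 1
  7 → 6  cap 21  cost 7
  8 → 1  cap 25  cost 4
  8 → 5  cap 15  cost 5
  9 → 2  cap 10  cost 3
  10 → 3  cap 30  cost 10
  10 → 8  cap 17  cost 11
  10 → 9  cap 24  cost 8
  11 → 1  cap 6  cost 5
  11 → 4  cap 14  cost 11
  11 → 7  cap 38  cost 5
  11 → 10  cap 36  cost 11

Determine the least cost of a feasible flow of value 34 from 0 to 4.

shortest-cost path #1: 0→11→7→4 push 1 @ unit cost 17 (adds 17)
shortest-cost path #2: 0→8→5→7→4 push 13 @ unit cost 19 (adds 247)
shortest-cost path #3: 0→8→5→4 push 2 @ unit cost 20 (adds 40)
shortest-cost path #4: 0→8→1→6→4 push 3 @ unit cost 25 (adds 75)
shortest-cost path #5: 0→10→9→2→1→6→4 push 10 @ unit cost 35 (adds 350)
shortest-cost path #6: 0→10→8→1→6→11→7→4 push 5 @ unit cost 48 (adds 240)
total cost = 969

Minimum cost for 34 units: 969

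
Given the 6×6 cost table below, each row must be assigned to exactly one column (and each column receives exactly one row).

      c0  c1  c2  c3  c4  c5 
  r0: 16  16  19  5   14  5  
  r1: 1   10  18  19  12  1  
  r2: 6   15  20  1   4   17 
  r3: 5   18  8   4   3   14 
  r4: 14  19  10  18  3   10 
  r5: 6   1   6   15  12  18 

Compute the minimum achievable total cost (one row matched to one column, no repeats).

Minimum assignment cost: 19

optimal assignment: row0→col5 (cost 5), row1→col0 (cost 1), row2→col3 (cost 1), row3→col2 (cost 8), row4→col4 (cost 3), row5→col1 (cost 1)
total = 5 + 1 + 1 + 8 + 3 + 1 = 19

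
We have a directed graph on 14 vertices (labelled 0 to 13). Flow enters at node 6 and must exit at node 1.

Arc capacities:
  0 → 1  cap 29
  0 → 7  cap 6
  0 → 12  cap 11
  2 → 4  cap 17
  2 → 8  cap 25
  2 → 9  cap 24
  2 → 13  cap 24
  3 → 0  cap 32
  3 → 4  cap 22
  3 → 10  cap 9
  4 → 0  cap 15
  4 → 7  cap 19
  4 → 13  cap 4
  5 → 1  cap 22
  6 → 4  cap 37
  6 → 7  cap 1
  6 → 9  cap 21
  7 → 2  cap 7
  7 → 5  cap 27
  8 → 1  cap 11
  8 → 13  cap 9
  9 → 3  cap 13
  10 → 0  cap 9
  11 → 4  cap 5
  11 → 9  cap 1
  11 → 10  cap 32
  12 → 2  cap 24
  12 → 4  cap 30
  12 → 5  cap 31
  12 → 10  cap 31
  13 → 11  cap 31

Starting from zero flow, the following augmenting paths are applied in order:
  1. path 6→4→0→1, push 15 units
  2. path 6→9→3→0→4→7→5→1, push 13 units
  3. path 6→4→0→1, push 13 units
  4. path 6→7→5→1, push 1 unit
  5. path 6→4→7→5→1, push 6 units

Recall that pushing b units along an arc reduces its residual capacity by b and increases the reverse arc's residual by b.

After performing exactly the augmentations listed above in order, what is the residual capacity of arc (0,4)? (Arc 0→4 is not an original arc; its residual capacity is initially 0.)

Residual capacity of (0,4): 15

after path 1 (6→4→0→1, push 15): res(0,4)=15
after path 2 (6→9→3→0→4→7→5→1, push 13): res(0,4)=2
after path 3 (6→4→0→1, push 13): res(0,4)=15
after path 4 (6→7→5→1, push 1): res(0,4)=15
after path 5 (6→4→7→5→1, push 6): res(0,4)=15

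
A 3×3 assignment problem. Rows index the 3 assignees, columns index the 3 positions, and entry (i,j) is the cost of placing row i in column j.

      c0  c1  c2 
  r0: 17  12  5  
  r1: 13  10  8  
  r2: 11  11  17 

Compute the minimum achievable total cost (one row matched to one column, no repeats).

optimal assignment: row0→col2 (cost 5), row1→col1 (cost 10), row2→col0 (cost 11)
total = 5 + 10 + 11 = 26

Minimum assignment cost: 26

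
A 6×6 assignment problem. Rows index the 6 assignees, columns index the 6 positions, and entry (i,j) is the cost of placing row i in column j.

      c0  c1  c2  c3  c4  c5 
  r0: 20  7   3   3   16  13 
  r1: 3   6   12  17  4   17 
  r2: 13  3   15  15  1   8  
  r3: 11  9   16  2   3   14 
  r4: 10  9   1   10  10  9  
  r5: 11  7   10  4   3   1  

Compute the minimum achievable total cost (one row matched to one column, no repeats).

optimal assignment: row0→col3 (cost 3), row1→col0 (cost 3), row2→col1 (cost 3), row3→col4 (cost 3), row4→col2 (cost 1), row5→col5 (cost 1)
total = 3 + 3 + 3 + 3 + 1 + 1 = 14

Minimum assignment cost: 14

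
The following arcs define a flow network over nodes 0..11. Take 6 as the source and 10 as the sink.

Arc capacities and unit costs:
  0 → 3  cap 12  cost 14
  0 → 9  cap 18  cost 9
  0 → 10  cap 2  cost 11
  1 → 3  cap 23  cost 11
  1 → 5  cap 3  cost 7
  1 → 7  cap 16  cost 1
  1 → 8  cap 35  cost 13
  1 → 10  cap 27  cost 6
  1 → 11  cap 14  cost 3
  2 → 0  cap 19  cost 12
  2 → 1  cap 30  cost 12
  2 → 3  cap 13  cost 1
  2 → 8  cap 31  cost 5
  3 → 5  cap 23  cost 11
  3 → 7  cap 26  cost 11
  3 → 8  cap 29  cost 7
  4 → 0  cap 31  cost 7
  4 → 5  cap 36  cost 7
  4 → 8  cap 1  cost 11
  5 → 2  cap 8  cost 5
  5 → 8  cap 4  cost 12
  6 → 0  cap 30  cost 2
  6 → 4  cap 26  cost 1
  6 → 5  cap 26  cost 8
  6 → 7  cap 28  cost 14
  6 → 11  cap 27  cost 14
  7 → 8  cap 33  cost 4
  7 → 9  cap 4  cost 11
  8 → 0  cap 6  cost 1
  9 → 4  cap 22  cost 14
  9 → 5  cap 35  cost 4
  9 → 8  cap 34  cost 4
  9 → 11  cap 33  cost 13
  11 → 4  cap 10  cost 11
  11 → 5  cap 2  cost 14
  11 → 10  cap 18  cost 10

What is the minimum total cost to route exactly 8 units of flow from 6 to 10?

Minimum cost for 8 units: 170

shortest-cost path #1: 6→0→10 push 2 @ unit cost 13 (adds 26)
shortest-cost path #2: 6→11→10 push 6 @ unit cost 24 (adds 144)
total cost = 170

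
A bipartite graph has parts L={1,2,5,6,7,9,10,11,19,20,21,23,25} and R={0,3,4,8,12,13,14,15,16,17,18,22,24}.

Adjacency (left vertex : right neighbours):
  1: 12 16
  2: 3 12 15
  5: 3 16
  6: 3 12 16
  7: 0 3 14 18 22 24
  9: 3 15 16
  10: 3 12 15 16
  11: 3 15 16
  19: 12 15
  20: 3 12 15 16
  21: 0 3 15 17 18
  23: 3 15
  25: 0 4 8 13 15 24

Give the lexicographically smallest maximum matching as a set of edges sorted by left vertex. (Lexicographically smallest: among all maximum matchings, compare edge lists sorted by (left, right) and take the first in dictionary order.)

|M| = 7 (so the lex-smallest maximum matching has 7 edges)
process left vertices in ascending order; for each, take the smallest-labelled available neighbour that still permits 7 edges overall, or leave it unmatched if none does
lex-smallest matching: {1-12, 2-3, 5-16, 7-0, 9-15, 21-17, 25-4}

Lex-smallest maximum matching: {(1,12), (2,3), (5,16), (7,0), (9,15), (21,17), (25,4)}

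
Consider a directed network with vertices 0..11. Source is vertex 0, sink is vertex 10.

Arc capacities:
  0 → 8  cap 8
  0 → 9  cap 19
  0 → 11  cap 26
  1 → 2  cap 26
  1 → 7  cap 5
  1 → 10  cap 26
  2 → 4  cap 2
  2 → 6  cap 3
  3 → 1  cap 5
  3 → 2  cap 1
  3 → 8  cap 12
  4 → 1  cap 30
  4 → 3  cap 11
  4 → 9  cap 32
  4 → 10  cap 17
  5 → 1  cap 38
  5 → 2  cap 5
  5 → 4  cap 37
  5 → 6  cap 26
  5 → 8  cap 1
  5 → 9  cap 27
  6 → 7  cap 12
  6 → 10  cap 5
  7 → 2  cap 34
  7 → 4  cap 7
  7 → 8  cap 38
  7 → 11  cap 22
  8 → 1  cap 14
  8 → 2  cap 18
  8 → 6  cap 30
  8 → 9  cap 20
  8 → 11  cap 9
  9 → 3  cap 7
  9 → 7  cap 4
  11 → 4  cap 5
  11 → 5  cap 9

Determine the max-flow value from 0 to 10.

augment #1: 0→8→1→10 bottleneck 8, total now 8
augment #2: 0→11→4→10 bottleneck 5, total now 13
augment #3: 0→9→3→1→10 bottleneck 5, total now 18
augment #4: 0→9→7→4→10 bottleneck 4, total now 22
augment #5: 0→11→5→1→10 bottleneck 9, total now 31
augment #6: 0→9→3→2→4→10 bottleneck 1, total now 32
augment #7: 0→9→3→8→1→10 bottleneck 1, total now 33

Maximum flow value: 33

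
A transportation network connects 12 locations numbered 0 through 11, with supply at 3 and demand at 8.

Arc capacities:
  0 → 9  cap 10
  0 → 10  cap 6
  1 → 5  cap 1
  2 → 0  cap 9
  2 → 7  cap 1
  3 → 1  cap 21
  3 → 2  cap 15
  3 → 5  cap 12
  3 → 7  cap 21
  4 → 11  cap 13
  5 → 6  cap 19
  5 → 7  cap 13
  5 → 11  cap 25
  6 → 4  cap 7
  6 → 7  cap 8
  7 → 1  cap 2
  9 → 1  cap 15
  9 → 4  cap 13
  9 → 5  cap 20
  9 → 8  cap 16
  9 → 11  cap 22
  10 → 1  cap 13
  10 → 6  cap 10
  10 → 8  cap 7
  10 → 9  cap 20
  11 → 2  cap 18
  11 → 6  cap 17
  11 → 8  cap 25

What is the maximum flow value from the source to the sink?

augment #1: 3→5→11→8 bottleneck 12, total now 12
augment #2: 3→1→5→11→8 bottleneck 1, total now 13
augment #3: 3→2→0→9→8 bottleneck 9, total now 22

Maximum flow value: 22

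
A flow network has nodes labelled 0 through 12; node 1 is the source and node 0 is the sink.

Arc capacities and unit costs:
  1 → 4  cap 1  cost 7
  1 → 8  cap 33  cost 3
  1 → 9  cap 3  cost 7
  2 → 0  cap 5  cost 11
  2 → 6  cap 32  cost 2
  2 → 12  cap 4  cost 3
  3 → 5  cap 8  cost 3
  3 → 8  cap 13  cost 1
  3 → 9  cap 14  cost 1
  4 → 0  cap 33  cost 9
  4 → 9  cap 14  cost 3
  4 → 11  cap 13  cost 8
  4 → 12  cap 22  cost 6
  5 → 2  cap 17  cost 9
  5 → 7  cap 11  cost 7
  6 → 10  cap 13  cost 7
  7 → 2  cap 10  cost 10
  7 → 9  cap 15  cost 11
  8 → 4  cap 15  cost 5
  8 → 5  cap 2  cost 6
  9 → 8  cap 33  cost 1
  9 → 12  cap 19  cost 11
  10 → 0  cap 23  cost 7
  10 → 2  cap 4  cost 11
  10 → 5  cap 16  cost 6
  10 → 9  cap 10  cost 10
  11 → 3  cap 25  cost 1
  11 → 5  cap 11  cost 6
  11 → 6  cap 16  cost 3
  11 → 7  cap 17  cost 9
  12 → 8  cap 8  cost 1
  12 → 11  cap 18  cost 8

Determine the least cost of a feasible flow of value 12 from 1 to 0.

shortest-cost path #1: 1→4→0 push 1 @ unit cost 16 (adds 16)
shortest-cost path #2: 1→8→4→0 push 11 @ unit cost 17 (adds 187)
total cost = 203

Minimum cost for 12 units: 203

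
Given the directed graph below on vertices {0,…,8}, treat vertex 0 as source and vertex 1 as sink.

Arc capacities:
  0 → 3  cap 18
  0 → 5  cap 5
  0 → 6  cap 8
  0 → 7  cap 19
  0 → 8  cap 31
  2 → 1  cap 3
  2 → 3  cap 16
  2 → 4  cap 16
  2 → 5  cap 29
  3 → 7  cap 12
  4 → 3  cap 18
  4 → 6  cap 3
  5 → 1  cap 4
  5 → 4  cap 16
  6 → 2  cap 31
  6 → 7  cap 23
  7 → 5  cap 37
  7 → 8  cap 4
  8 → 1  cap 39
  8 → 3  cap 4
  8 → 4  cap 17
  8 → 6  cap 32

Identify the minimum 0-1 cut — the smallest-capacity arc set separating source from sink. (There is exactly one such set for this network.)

augment #1: 0→5→1 push 4
augment #2: 0→8→1 push 31
augment #3: 0→6→2→1 push 3
augment #4: 0→7→8→1 push 4
max flow = 42; residual-reachable set from 0 gives S-side
cut edges (S→T): {(0,8), (2,1), (5,1), (7,8)} total cap 42

Min-cut arcs: {(0,8), (2,1), (5,1), (7,8)} (total capacity 42)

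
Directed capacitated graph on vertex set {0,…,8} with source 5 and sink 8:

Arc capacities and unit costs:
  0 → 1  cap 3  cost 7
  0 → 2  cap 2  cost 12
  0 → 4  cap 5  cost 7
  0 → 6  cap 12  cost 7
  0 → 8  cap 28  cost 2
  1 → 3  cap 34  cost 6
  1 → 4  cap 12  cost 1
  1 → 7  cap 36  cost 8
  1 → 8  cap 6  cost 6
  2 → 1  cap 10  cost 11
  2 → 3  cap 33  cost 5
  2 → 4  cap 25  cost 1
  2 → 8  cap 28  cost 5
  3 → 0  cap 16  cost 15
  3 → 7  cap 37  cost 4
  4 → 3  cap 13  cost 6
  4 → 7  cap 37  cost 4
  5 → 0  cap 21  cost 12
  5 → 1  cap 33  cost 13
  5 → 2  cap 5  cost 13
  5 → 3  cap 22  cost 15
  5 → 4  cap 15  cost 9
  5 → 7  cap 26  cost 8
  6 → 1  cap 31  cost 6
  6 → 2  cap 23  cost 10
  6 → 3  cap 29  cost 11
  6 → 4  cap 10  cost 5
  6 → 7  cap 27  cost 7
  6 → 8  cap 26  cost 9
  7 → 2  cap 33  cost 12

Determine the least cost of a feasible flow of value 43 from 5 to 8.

Minimum cost for 43 units: 773

shortest-cost path #1: 5→0→8 push 21 @ unit cost 14 (adds 294)
shortest-cost path #2: 5→2→8 push 5 @ unit cost 18 (adds 90)
shortest-cost path #3: 5→1→8 push 6 @ unit cost 19 (adds 114)
shortest-cost path #4: 5→7→2→8 push 11 @ unit cost 25 (adds 275)
total cost = 773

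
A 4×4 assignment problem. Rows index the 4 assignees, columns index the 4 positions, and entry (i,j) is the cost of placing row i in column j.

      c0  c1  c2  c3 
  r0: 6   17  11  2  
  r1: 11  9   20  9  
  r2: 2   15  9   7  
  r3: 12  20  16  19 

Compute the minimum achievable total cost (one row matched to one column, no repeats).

Minimum assignment cost: 29

optimal assignment: row0→col3 (cost 2), row1→col1 (cost 9), row2→col0 (cost 2), row3→col2 (cost 16)
total = 2 + 9 + 2 + 16 = 29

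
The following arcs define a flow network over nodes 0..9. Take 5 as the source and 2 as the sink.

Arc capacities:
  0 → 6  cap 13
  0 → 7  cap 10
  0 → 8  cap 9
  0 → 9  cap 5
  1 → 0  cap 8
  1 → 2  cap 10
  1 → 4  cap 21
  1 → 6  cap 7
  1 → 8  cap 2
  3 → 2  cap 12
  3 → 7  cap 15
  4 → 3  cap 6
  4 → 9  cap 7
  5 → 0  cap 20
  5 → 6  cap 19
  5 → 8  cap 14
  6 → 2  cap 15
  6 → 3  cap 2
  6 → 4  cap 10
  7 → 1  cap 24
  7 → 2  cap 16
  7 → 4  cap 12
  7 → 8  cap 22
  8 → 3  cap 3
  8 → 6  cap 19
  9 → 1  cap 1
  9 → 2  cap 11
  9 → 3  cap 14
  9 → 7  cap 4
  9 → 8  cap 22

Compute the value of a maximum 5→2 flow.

augment #1: 5→6→2 bottleneck 15, total now 15
augment #2: 5→0→7→2 bottleneck 10, total now 25
augment #3: 5→0→9→2 bottleneck 5, total now 30
augment #4: 5→6→3→2 bottleneck 2, total now 32
augment #5: 5→8→3→2 bottleneck 3, total now 35
augment #6: 5→6→4→3→2 bottleneck 2, total now 37
augment #7: 5→0→6→4→3→2 bottleneck 4, total now 41
augment #8: 5→0→6→4→9→2 bottleneck 1, total now 42
augment #9: 5→8→6→4→9→2 bottleneck 3, total now 45

Maximum flow value: 45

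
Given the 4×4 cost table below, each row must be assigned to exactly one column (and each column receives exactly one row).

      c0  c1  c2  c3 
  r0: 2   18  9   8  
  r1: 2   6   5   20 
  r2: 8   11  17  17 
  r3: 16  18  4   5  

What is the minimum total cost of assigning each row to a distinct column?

optimal assignment: row0→col0 (cost 2), row1→col2 (cost 5), row2→col1 (cost 11), row3→col3 (cost 5)
total = 2 + 5 + 11 + 5 = 23

Minimum assignment cost: 23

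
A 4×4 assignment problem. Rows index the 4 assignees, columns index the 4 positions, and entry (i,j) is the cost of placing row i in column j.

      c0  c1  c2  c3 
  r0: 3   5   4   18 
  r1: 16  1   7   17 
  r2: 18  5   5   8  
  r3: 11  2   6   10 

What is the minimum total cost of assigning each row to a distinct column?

Minimum assignment cost: 18

optimal assignment: row0→col0 (cost 3), row1→col1 (cost 1), row2→col3 (cost 8), row3→col2 (cost 6)
total = 3 + 1 + 8 + 6 = 18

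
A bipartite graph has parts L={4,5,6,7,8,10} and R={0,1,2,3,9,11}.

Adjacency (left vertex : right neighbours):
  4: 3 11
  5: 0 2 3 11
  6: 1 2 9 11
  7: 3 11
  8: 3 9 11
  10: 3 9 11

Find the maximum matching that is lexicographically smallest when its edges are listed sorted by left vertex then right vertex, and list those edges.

|M| = 5 (so the lex-smallest maximum matching has 5 edges)
process left vertices in ascending order; for each, take the smallest-labelled available neighbour that still permits 5 edges overall, or leave it unmatched if none does
lex-smallest matching: {4-3, 5-0, 6-1, 7-11, 8-9}

Lex-smallest maximum matching: {(4,3), (5,0), (6,1), (7,11), (8,9)}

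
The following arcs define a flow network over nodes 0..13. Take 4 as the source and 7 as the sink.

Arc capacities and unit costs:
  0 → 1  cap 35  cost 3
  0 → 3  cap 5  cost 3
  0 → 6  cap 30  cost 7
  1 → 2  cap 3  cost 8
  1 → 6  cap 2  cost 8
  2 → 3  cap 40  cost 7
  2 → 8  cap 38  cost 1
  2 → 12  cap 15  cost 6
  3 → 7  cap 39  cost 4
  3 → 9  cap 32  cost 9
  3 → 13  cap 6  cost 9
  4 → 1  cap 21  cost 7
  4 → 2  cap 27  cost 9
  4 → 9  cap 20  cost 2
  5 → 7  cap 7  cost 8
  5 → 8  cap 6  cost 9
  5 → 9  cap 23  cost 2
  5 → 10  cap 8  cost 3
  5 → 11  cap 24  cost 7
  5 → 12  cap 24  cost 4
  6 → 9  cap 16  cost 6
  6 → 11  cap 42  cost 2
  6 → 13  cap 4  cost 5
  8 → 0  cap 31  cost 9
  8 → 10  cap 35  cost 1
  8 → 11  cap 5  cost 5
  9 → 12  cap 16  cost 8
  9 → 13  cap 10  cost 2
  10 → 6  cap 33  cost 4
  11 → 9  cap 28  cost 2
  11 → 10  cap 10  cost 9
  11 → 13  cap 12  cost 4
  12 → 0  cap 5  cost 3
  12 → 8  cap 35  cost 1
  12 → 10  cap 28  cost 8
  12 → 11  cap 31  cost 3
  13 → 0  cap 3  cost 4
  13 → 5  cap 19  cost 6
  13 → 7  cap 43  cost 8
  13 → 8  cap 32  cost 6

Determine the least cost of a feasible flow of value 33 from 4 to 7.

Minimum cost for 33 units: 580

shortest-cost path #1: 4→9→13→7 push 10 @ unit cost 12 (adds 120)
shortest-cost path #2: 4→9→12→0→3→7 push 5 @ unit cost 20 (adds 100)
shortest-cost path #3: 4→2→3→7 push 18 @ unit cost 20 (adds 360)
total cost = 580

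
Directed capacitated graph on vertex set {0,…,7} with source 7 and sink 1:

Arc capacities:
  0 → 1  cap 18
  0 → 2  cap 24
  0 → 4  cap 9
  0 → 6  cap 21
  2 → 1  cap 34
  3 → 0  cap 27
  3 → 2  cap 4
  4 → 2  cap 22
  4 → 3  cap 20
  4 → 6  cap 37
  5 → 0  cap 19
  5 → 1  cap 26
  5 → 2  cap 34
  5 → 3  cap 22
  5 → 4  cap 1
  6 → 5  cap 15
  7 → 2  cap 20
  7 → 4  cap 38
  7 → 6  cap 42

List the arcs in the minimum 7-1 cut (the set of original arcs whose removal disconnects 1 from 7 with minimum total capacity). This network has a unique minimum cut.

augment #1: 7→2→1 push 20
augment #2: 7→4→2→1 push 14
augment #3: 7→6→5→1 push 15
augment #4: 7→4→3→0→1 push 18
max flow = 67; residual-reachable set from 7 gives S-side
cut edges (S→T): {(0,1), (2,1), (6,5)} total cap 67

Min-cut arcs: {(0,1), (2,1), (6,5)} (total capacity 67)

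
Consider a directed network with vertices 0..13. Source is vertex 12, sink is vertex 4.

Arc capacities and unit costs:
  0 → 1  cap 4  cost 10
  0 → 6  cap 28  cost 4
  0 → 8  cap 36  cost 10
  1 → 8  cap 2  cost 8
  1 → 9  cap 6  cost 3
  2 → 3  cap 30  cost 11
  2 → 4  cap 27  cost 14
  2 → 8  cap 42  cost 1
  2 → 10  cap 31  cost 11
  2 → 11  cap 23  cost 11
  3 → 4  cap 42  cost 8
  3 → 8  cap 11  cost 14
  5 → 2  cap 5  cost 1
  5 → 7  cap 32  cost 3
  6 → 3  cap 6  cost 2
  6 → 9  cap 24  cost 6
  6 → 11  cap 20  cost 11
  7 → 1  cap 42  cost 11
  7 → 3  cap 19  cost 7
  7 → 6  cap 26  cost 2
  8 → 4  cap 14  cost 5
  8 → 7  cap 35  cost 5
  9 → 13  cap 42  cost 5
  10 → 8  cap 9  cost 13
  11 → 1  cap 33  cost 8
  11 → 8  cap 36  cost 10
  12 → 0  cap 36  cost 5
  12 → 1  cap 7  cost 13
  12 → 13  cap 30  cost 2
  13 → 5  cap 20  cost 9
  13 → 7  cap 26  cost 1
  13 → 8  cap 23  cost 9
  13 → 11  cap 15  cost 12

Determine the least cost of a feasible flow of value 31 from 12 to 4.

Minimum cost for 31 units: 516

shortest-cost path #1: 12→13→7→6→3→4 push 6 @ unit cost 15 (adds 90)
shortest-cost path #2: 12→13→8→4 push 14 @ unit cost 16 (adds 224)
shortest-cost path #3: 12→13→7→3→4 push 10 @ unit cost 18 (adds 180)
shortest-cost path #4: 12→0→6→7→3→4 push 1 @ unit cost 22 (adds 22)
total cost = 516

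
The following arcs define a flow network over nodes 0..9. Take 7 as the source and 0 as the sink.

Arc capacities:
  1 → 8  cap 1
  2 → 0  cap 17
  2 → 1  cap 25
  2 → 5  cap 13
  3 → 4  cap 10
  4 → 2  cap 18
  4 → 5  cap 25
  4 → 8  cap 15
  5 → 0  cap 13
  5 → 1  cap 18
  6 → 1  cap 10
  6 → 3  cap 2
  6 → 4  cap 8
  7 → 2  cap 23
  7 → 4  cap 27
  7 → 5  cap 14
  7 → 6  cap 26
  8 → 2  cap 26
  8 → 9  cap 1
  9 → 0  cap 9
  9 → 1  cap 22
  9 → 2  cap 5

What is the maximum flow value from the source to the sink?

Maximum flow value: 31

augment #1: 7→2→0 bottleneck 17, total now 17
augment #2: 7→5→0 bottleneck 13, total now 30
augment #3: 7→4→8→9→0 bottleneck 1, total now 31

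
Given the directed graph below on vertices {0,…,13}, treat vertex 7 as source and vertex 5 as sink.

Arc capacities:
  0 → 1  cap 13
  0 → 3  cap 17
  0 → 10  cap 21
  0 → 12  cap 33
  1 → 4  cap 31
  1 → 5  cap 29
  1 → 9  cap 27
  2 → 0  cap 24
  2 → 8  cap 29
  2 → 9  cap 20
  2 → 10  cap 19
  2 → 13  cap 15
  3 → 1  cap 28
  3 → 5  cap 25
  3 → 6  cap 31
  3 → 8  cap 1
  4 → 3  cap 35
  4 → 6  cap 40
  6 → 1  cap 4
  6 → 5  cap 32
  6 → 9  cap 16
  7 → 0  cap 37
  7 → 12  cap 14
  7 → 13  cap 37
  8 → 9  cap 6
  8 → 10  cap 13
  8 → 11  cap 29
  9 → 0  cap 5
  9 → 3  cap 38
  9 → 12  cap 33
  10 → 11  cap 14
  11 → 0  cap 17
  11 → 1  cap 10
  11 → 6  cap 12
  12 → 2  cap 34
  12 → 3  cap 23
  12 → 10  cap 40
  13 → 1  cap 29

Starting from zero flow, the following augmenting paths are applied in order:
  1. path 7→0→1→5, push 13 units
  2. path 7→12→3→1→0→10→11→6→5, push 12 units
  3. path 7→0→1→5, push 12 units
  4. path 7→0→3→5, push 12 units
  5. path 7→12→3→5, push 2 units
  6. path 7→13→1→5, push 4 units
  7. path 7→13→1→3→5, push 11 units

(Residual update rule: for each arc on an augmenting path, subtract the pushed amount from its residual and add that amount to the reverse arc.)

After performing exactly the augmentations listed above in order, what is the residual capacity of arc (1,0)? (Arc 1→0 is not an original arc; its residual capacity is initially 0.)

after path 1 (7→0→1→5, push 13): res(1,0)=13
after path 2 (7→12→3→1→0→10→11→6→5, push 12): res(1,0)=1
after path 3 (7→0→1→5, push 12): res(1,0)=13
after path 4 (7→0→3→5, push 12): res(1,0)=13
after path 5 (7→12→3→5, push 2): res(1,0)=13
after path 6 (7→13→1→5, push 4): res(1,0)=13
after path 7 (7→13→1→3→5, push 11): res(1,0)=13

Residual capacity of (1,0): 13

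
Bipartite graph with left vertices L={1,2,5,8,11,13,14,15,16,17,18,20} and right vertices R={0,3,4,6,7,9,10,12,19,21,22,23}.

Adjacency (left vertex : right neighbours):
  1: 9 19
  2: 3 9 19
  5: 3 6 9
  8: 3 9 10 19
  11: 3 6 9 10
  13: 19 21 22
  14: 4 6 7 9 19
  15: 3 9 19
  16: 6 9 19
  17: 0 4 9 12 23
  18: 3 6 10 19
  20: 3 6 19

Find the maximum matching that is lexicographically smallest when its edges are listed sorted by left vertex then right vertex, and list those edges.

Lex-smallest maximum matching: {(1,9), (2,3), (5,6), (8,10), (13,21), (14,4), (15,19), (17,0)}

|M| = 8 (so the lex-smallest maximum matching has 8 edges)
process left vertices in ascending order; for each, take the smallest-labelled available neighbour that still permits 8 edges overall, or leave it unmatched if none does
lex-smallest matching: {1-9, 2-3, 5-6, 8-10, 13-21, 14-4, 15-19, 17-0}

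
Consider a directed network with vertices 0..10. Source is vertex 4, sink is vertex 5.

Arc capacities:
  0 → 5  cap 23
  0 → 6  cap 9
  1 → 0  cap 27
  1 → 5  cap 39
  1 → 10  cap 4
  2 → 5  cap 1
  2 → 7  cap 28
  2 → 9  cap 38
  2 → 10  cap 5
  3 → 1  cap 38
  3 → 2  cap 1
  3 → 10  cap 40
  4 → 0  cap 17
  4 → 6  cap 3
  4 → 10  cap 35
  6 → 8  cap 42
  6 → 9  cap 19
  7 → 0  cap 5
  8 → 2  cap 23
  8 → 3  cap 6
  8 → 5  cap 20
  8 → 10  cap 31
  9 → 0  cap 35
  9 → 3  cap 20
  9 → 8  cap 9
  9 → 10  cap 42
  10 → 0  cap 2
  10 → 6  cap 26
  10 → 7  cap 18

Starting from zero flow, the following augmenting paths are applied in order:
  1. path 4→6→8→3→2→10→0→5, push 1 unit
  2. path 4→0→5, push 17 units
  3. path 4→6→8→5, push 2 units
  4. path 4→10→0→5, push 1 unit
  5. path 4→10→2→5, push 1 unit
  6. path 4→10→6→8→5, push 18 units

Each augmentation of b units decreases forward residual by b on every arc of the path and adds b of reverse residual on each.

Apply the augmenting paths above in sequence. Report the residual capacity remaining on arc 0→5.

Residual capacity of (0,5): 4

after path 1 (4→6→8→3→2→10→0→5, push 1): res(0,5)=22
after path 2 (4→0→5, push 17): res(0,5)=5
after path 3 (4→6→8→5, push 2): res(0,5)=5
after path 4 (4→10→0→5, push 1): res(0,5)=4
after path 5 (4→10→2→5, push 1): res(0,5)=4
after path 6 (4→10→6→8→5, push 18): res(0,5)=4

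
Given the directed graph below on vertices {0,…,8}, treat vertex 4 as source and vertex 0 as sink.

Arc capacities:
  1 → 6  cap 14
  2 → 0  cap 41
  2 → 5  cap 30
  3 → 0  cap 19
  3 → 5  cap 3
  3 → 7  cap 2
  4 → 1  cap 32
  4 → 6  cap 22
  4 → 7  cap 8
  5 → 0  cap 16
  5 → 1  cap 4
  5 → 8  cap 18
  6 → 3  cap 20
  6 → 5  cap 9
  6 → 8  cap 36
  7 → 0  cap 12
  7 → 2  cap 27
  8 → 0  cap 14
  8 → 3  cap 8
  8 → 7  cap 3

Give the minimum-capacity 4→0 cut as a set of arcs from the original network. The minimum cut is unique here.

augment #1: 4→7→0 push 8
augment #2: 4→6→3→0 push 19
augment #3: 4→6→5→0 push 3
augment #4: 4→1→6→5→0 push 6
augment #5: 4→1→6→8→0 push 8
max flow = 44; residual-reachable set from 4 gives S-side
cut edges (S→T): {(1,6), (4,6), (4,7)} total cap 44

Min-cut arcs: {(1,6), (4,6), (4,7)} (total capacity 44)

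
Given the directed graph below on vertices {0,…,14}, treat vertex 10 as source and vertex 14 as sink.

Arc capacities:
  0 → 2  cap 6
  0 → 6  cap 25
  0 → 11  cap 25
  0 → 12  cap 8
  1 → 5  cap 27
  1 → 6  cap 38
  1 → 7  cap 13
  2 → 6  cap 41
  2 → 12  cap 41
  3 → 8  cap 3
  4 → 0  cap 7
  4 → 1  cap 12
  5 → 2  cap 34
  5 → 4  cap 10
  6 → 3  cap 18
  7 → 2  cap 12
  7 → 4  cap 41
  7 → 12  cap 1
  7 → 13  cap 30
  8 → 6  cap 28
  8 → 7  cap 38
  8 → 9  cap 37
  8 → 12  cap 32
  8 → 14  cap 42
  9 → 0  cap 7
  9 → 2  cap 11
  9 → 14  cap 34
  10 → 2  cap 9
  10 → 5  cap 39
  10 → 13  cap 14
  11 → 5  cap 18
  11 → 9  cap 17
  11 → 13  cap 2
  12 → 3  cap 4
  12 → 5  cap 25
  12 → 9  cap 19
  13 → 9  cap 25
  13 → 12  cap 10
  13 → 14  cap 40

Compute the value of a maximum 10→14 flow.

Maximum flow value: 46

augment #1: 10→13→14 bottleneck 14, total now 14
augment #2: 10→2→12→9→14 bottleneck 9, total now 23
augment #3: 10→5→2→12→9→14 bottleneck 10, total now 33
augment #4: 10→5→2→6→3→8→14 bottleneck 3, total now 36
augment #5: 10→5→4→0→11→9→14 bottleneck 7, total now 43
augment #6: 10→5→4→1→7→13→14 bottleneck 3, total now 46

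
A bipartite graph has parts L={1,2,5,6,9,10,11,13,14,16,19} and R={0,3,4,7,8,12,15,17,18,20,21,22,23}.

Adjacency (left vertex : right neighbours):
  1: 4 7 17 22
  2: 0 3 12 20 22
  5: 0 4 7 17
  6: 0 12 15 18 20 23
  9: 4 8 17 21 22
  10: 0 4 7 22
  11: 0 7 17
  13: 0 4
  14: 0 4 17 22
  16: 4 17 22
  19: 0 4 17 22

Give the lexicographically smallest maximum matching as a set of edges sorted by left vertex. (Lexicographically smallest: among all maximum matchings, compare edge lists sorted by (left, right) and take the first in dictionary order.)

Lex-smallest maximum matching: {(1,4), (2,3), (5,0), (6,12), (9,8), (10,7), (11,17), (14,22)}

|M| = 8 (so the lex-smallest maximum matching has 8 edges)
process left vertices in ascending order; for each, take the smallest-labelled available neighbour that still permits 8 edges overall, or leave it unmatched if none does
lex-smallest matching: {1-4, 2-3, 5-0, 6-12, 9-8, 10-7, 11-17, 14-22}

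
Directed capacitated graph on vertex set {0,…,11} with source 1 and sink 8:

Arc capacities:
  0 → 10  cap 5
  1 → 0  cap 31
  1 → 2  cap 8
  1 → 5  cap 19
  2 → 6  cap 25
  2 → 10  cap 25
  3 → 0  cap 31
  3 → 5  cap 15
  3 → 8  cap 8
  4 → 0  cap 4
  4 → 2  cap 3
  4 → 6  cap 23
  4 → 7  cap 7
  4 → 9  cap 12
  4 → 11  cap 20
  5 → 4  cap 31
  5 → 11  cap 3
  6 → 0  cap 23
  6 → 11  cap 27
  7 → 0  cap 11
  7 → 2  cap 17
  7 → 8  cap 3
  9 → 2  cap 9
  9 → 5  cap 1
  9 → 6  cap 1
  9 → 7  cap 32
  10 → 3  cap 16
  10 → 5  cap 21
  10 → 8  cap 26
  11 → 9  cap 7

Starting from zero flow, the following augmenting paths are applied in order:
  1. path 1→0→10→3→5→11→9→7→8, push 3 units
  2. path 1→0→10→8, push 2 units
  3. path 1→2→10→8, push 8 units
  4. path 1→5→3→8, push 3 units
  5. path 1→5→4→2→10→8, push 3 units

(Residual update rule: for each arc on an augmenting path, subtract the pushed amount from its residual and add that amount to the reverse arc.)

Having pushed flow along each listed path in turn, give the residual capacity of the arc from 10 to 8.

after path 1 (1→0→10→3→5→11→9→7→8, push 3): res(10,8)=26
after path 2 (1→0→10→8, push 2): res(10,8)=24
after path 3 (1→2→10→8, push 8): res(10,8)=16
after path 4 (1→5→3→8, push 3): res(10,8)=16
after path 5 (1→5→4→2→10→8, push 3): res(10,8)=13

Residual capacity of (10,8): 13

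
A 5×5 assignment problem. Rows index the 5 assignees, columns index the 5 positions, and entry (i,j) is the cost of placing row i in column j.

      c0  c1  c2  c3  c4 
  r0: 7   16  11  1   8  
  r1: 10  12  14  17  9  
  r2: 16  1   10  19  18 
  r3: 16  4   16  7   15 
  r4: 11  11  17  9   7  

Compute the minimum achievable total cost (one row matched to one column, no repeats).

optimal assignment: row0→col3 (cost 1), row1→col0 (cost 10), row2→col2 (cost 10), row3→col1 (cost 4), row4→col4 (cost 7)
total = 1 + 10 + 10 + 4 + 7 = 32

Minimum assignment cost: 32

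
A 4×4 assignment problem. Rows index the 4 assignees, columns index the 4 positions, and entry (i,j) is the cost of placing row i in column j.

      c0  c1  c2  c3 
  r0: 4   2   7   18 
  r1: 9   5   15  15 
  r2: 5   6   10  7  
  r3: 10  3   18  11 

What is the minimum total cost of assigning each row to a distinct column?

Minimum assignment cost: 26

optimal assignment: row0→col2 (cost 7), row1→col0 (cost 9), row2→col3 (cost 7), row3→col1 (cost 3)
total = 7 + 9 + 7 + 3 = 26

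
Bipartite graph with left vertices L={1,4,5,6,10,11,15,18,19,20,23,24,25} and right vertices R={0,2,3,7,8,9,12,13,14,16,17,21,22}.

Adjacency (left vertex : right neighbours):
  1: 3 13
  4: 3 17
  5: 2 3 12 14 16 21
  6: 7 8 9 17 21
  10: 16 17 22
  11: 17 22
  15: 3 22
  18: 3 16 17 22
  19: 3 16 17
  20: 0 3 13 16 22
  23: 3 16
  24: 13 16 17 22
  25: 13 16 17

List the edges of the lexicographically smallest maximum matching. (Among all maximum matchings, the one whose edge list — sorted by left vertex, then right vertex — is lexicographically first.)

|M| = 8 (so the lex-smallest maximum matching has 8 edges)
process left vertices in ascending order; for each, take the smallest-labelled available neighbour that still permits 8 edges overall, or leave it unmatched if none does
lex-smallest matching: {1-3, 4-17, 5-2, 6-7, 10-16, 11-22, 20-0, 24-13}

Lex-smallest maximum matching: {(1,3), (4,17), (5,2), (6,7), (10,16), (11,22), (20,0), (24,13)}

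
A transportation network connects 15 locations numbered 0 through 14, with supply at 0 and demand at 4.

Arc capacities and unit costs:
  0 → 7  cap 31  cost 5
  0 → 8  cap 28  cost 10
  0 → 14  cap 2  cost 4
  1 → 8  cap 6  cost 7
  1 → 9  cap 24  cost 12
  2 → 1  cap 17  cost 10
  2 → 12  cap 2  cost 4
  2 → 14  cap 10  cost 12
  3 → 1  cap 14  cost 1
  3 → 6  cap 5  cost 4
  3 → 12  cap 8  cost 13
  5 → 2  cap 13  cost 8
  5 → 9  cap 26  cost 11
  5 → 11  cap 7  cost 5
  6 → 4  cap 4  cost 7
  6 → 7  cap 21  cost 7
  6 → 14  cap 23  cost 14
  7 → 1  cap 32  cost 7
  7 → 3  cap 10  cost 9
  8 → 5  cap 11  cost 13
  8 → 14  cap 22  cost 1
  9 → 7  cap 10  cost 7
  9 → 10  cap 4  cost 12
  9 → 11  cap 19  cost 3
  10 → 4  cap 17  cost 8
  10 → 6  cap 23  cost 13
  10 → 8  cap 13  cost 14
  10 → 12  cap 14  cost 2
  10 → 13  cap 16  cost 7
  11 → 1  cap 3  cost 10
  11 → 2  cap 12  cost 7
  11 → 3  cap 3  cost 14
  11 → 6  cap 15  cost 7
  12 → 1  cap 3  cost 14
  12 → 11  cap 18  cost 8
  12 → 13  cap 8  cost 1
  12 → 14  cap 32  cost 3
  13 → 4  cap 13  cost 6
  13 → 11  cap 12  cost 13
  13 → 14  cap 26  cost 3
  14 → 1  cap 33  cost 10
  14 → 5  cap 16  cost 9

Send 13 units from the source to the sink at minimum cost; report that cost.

shortest-cost path #1: 0→7→3→6→4 push 4 @ unit cost 25 (adds 100)
shortest-cost path #2: 0→14→5→2→12→13→4 push 2 @ unit cost 32 (adds 64)
shortest-cost path #3: 0→7→3→12→13→4 push 6 @ unit cost 34 (adds 204)
shortest-cost path #4: 0→7→1→9→10→4 push 1 @ unit cost 44 (adds 44)
total cost = 412

Minimum cost for 13 units: 412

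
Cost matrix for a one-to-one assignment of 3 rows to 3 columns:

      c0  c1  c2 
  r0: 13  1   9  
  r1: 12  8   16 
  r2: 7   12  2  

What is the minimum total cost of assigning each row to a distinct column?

optimal assignment: row0→col1 (cost 1), row1→col0 (cost 12), row2→col2 (cost 2)
total = 1 + 12 + 2 = 15

Minimum assignment cost: 15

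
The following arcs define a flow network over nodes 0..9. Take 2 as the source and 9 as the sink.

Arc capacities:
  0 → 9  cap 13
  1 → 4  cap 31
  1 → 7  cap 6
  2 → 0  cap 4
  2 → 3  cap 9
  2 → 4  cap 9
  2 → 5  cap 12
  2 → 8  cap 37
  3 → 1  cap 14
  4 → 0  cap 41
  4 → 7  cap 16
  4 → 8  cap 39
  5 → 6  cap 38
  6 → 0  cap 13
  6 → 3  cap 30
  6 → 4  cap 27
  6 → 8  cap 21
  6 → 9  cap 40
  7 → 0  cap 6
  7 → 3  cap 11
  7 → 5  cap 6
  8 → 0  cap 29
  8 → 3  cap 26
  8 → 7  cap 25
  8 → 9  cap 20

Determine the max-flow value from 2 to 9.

Maximum flow value: 51

augment #1: 2→0→9 bottleneck 4, total now 4
augment #2: 2→8→9 bottleneck 20, total now 24
augment #3: 2→4→0→9 bottleneck 9, total now 33
augment #4: 2→5→6→9 bottleneck 12, total now 45
augment #5: 2→8→7→5→6→9 bottleneck 6, total now 51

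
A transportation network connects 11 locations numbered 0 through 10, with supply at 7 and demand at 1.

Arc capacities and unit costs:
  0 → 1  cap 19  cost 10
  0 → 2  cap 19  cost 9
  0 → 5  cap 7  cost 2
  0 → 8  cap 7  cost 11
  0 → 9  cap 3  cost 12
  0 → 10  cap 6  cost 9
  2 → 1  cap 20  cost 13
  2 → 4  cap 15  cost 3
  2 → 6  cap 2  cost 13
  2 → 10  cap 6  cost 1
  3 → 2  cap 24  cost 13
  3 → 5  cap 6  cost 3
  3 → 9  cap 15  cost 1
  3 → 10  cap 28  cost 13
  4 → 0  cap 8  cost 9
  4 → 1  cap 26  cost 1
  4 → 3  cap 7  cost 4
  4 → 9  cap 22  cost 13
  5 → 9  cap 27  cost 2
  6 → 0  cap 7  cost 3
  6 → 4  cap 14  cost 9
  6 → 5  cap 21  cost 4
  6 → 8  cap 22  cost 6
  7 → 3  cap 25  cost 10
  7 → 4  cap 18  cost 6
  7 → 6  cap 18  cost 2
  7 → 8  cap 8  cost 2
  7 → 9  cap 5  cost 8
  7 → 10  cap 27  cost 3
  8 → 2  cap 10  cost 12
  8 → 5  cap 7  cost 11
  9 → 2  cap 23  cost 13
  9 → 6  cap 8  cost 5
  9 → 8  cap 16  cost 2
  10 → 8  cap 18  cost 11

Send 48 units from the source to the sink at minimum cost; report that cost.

Minimum cost for 48 units: 769

shortest-cost path #1: 7→4→1 push 18 @ unit cost 7 (adds 126)
shortest-cost path #2: 7→6→4→1 push 8 @ unit cost 12 (adds 96)
shortest-cost path #3: 7→6→0→1 push 7 @ unit cost 15 (adds 105)
shortest-cost path #4: 7→8→2→1 push 8 @ unit cost 27 (adds 216)
shortest-cost path #5: 7→6→4→0→1 push 3 @ unit cost 30 (adds 90)
shortest-cost path #6: 7→9→2→1 push 4 @ unit cost 34 (adds 136)
total cost = 769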